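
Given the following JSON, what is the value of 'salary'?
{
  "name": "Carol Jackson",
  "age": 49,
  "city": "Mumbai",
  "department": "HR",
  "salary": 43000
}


Looking up field 'salary'
Value: 43000

43000


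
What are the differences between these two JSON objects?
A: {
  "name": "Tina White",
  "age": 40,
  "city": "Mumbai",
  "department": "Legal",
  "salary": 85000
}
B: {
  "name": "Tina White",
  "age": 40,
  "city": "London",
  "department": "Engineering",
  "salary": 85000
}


Comparing each field (in key order):
  name: same
  age: same
  city: DIFFERENT
  department: DIFFERENT
  salary: same
Differences:
  city: Mumbai -> London
  department: Legal -> Engineering

2 field(s) changed

2 changes: city, department


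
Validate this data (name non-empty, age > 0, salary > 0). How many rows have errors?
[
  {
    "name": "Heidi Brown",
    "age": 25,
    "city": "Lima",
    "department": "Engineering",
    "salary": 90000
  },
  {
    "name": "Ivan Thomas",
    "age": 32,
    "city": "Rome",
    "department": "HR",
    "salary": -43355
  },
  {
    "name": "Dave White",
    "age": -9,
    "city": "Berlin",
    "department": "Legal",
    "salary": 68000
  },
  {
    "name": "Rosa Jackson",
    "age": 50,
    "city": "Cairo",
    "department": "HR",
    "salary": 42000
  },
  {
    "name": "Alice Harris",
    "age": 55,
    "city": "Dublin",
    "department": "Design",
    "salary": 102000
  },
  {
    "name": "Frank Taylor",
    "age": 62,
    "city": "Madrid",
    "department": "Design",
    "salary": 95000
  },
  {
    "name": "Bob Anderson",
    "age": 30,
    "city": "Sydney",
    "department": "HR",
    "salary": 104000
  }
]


Validating 7 records:
Rules: name non-empty, age > 0, salary > 0

  Row 1 (Heidi Brown): OK
  Row 2 (Ivan Thomas): negative salary: -43355
  Row 3 (Dave White): negative age: -9
  Row 4 (Rosa Jackson): OK
  Row 5 (Alice Harris): OK
  Row 6 (Frank Taylor): OK
  Row 7 (Bob Anderson): OK

Total errors: 2

2 errors


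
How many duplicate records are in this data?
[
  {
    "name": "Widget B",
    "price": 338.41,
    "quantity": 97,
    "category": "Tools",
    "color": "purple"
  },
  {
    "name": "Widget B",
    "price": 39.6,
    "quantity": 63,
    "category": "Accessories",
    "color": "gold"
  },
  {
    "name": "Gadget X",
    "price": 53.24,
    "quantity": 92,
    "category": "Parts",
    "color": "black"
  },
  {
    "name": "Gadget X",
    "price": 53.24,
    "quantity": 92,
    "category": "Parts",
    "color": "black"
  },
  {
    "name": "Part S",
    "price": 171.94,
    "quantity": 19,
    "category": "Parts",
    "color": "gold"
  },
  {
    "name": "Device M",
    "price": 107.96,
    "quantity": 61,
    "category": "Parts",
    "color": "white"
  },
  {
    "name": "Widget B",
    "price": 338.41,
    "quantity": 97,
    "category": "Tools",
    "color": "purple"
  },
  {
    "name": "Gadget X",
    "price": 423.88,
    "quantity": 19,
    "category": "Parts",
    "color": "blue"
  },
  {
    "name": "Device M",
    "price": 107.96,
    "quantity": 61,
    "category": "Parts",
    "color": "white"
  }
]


Checking 9 records for duplicates:

  Row 1: Widget B ($338.41, qty 97)
  Row 2: Widget B ($39.6, qty 63)
  Row 3: Gadget X ($53.24, qty 92)
  Row 4: Gadget X ($53.24, qty 92) <-- DUPLICATE
  Row 5: Part S ($171.94, qty 19)
  Row 6: Device M ($107.96, qty 61)
  Row 7: Widget B ($338.41, qty 97) <-- DUPLICATE
  Row 8: Gadget X ($423.88, qty 19)
  Row 9: Device M ($107.96, qty 61) <-- DUPLICATE

Duplicates found: 3
Unique records: 6

3 duplicates, 6 unique


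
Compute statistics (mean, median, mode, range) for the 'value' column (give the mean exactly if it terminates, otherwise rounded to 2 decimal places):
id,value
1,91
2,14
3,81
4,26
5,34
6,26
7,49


Data: [91, 14, 81, 26, 34, 26, 49]
Count: 7
Sum: 321
Mean: 321/7 ≈ 45.86 (rounded to 2 decimal places)
Sorted: [14, 26, 26, 34, 49, 81, 91]
Median: 34.0
Mode: 26 (2 times)
Range: 91 - 14 = 77
Min: 14, Max: 91

mean≈45.86, median=34.0, mode=26, range=77


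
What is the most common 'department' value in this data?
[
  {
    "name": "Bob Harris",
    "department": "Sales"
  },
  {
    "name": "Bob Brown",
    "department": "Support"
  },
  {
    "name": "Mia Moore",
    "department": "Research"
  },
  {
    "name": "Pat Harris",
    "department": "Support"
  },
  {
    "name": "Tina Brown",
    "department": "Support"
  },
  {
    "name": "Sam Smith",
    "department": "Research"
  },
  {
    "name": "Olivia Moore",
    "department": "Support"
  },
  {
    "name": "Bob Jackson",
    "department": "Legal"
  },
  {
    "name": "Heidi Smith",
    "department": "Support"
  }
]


Counting 'department' values across 9 records:

  Support: 5 #####
  Research: 2 ##
  Sales: 1 #
  Legal: 1 #

Most common: Support (5 times)

Support (5 times)


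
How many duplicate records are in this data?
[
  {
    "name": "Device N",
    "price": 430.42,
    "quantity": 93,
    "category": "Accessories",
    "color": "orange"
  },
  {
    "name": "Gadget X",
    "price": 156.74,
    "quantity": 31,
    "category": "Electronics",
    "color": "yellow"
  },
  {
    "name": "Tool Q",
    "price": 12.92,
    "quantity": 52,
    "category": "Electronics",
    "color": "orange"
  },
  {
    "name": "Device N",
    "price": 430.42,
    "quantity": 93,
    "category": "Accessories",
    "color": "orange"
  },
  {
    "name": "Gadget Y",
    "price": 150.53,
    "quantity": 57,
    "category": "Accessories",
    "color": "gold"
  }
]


Checking 5 records for duplicates:

  Row 1: Device N ($430.42, qty 93)
  Row 2: Gadget X ($156.74, qty 31)
  Row 3: Tool Q ($12.92, qty 52)
  Row 4: Device N ($430.42, qty 93) <-- DUPLICATE
  Row 5: Gadget Y ($150.53, qty 57)

Duplicates found: 1
Unique records: 4

1 duplicates, 4 unique


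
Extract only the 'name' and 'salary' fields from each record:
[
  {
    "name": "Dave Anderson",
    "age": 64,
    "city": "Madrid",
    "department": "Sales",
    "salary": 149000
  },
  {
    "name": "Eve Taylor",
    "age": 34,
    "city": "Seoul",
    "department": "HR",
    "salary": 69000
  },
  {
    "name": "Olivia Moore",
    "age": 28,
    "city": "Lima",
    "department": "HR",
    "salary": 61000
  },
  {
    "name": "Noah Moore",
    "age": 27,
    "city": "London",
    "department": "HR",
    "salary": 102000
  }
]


Original: 4 records with fields: name, age, city, department, salary
Keep: ['name', 'salary']
Drop: ['age', 'city', 'department']
Result: 4 records, 2 fields each

[
  {
    "name": "Dave Anderson",
    "salary": 149000
  },
  {
    "name": "Eve Taylor",
    "salary": 69000
  },
  {
    "name": "Olivia Moore",
    "salary": 61000
  },
  {
    "name": "Noah Moore",
    "salary": 102000
  }
]


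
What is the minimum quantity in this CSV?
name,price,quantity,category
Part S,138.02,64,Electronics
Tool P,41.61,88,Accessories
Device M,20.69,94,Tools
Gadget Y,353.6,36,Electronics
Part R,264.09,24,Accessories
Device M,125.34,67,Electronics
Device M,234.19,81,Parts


Computing minimum quantity:
Values: [64, 88, 94, 36, 24, 67, 81]
Min = 24

24


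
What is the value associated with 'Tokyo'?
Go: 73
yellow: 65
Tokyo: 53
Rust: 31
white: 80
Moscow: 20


Looking up key 'Tokyo'
Value: 53

53


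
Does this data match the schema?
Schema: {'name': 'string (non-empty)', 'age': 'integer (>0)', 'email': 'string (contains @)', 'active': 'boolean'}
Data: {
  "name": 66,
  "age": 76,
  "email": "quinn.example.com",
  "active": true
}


Validating each field against schema:
  name: FAIL (66 is not a string)
  age: OK (positive integer)
  email: FAIL ("quinn.example.com" does not contain @)
  active: OK (boolean)

Result: INVALID (2 errors: name, email)

INVALID (2 errors: name, email)


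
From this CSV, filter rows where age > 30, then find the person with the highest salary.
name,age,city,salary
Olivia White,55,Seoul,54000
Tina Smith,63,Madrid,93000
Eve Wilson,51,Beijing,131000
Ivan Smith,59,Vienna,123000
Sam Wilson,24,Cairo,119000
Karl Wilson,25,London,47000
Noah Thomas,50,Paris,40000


Filter: age > 30
Sort by: salary (descending)

Filtered records (5):
  Eve Wilson, age 51, salary $131000
  Ivan Smith, age 59, salary $123000
  Tina Smith, age 63, salary $93000
  Olivia White, age 55, salary $54000
  Noah Thomas, age 50, salary $40000

Highest salary: Eve Wilson ($131000)

Eve Wilson


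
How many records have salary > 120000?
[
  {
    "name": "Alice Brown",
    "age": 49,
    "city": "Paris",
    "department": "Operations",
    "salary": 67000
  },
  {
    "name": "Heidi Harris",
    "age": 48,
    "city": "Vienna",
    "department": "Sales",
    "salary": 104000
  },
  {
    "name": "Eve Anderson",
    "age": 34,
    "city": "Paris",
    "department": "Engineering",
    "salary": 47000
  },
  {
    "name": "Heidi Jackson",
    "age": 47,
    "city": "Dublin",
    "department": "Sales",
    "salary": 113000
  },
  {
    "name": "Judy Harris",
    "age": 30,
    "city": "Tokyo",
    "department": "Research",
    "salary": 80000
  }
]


Data: 5 records
Condition: salary > 120000

Checking each record:
  Alice Brown: 67000
  Heidi Harris: 104000
  Eve Anderson: 47000
  Heidi Jackson: 113000
  Judy Harris: 80000

Count: 0

0


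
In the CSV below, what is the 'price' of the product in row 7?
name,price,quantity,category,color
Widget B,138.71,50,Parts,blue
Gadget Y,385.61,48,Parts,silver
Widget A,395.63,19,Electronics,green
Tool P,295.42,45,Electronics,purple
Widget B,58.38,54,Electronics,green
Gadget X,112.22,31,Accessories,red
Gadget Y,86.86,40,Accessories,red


Query: Row 7 ('Gadget Y'), column 'price'
Value: 86.86

86.86


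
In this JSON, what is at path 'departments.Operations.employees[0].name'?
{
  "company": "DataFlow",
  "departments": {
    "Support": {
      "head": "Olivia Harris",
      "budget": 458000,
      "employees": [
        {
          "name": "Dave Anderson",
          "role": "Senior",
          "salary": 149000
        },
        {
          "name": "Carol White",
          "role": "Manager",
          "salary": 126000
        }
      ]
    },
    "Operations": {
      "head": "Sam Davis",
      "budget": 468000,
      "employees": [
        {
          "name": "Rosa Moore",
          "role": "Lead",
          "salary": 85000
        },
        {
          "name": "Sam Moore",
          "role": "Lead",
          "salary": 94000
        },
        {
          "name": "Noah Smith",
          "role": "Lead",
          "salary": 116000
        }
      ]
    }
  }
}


Path: departments.Operations.employees[0].name

Navigate:
  -> departments
  -> Operations
  -> employees[0].name = 'Rosa Moore'

Rosa Moore


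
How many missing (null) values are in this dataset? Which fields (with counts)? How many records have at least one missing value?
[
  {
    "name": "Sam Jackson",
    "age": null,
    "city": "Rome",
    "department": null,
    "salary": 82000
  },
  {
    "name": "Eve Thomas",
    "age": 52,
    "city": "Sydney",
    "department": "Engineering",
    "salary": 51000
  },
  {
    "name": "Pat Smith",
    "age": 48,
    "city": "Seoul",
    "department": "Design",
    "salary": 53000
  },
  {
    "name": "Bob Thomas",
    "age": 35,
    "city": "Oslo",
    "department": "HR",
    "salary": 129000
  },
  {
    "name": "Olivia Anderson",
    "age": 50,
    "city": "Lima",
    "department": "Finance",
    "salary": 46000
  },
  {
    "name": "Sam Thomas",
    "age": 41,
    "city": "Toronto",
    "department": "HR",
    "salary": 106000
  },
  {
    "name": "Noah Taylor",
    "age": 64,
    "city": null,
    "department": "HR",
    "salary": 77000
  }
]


Checking for missing (null) values in 7 records:

  Sam Jackson: age, department
  Eve Thomas: complete
  Pat Smith: complete
  Bob Thomas: complete
  Olivia Anderson: complete
  Sam Thomas: complete
  Noah Taylor: city

Per field:
  name: 0 missing
  age: 1 missing
  city: 1 missing
  department: 1 missing
  salary: 0 missing

Total missing values: 3
Records with any missing: 2

3 missing values (age: 1, city: 1, department: 1); 2 incomplete records


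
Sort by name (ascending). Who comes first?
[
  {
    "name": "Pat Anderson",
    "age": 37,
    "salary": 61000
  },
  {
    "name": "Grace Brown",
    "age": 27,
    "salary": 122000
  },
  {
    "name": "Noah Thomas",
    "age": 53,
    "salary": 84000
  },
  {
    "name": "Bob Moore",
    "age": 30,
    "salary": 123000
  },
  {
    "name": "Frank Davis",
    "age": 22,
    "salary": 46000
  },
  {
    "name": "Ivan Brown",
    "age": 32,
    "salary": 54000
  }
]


Sort by: name (ascending)

Sorted order:
  1. Bob Moore (name = Bob Moore)
  2. Frank Davis (name = Frank Davis)
  3. Grace Brown (name = Grace Brown)
  4. Ivan Brown (name = Ivan Brown)
  5. Noah Thomas (name = Noah Thomas)
  6. Pat Anderson (name = Pat Anderson)

First: Bob Moore

Bob Moore


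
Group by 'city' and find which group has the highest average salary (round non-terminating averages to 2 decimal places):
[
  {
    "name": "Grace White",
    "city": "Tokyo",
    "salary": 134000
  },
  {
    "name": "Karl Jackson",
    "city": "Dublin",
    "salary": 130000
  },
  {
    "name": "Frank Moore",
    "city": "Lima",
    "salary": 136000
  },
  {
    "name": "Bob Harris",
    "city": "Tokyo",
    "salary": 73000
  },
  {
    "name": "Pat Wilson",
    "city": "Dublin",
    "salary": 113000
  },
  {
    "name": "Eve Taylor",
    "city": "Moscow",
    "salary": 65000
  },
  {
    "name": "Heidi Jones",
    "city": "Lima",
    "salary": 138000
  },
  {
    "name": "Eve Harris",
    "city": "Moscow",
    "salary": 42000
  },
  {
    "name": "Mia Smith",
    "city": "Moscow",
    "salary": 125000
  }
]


Group by: city

Groups:
  Dublin: 2 people, avg salary = 243000/2 = $121500
  Lima: 2 people, avg salary = 274000/2 = $137000
  Moscow: 3 people, avg salary = 232000/3 ≈ $77333.33
  Tokyo: 2 people, avg salary = 207000/2 = $103500

Highest average salary: Lima ($137000)

Lima ($137000)


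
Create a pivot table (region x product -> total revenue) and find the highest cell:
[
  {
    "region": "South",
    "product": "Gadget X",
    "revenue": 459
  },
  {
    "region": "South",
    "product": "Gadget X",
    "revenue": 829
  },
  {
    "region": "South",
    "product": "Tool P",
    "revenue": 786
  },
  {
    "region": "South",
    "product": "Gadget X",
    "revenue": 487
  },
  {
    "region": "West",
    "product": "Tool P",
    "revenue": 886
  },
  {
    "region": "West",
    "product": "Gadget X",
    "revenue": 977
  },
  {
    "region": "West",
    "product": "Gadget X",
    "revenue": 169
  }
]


Pivot: region (rows) x product (columns) -> total revenue

     Gadget X      Tool P      
South         1775           786  
West          1146           886  

Highest: South / Gadget X = $1775

South / Gadget X = $1775


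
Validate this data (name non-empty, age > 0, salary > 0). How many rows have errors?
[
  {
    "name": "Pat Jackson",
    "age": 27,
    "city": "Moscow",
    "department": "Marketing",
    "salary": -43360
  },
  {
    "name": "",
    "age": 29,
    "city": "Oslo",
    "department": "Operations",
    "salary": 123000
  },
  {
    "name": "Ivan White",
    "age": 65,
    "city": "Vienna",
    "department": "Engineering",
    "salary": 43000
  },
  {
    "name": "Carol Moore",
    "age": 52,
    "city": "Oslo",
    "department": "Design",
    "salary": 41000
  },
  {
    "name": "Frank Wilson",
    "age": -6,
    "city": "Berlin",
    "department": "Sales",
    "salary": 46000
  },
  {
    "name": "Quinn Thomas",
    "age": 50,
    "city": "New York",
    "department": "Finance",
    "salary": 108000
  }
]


Validating 6 records:
Rules: name non-empty, age > 0, salary > 0

  Row 1 (Pat Jackson): negative salary: -43360
  Row 2 (???): empty name
  Row 3 (Ivan White): OK
  Row 4 (Carol Moore): OK
  Row 5 (Frank Wilson): negative age: -6
  Row 6 (Quinn Thomas): OK

Total errors: 3

3 errors


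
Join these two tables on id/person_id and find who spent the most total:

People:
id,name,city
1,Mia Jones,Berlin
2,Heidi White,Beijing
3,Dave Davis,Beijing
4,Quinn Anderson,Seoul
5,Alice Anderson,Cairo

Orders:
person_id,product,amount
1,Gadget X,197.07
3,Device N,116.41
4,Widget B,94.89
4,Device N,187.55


Join on: people.id = orders.person_id

Joined rows:
  Mia Jones (Berlin) bought Gadget X for $197.07
  Dave Davis (Beijing) bought Device N for $116.41
  Quinn Anderson (Seoul) bought Widget B for $94.89
  Quinn Anderson (Seoul) bought Device N for $187.55

Total per person:
  Quinn Anderson: $282.44
  Mia Jones: $197.07
  Dave Davis: $116.41

Top spender: Quinn Anderson ($282.44)

Quinn Anderson ($282.44)


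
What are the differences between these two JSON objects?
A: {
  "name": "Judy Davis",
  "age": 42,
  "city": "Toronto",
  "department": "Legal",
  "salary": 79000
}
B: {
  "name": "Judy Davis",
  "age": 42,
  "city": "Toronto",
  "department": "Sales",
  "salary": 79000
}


Comparing each field (in key order):
  name: same
  age: same
  city: same
  department: DIFFERENT
  salary: same
Differences:
  department: Legal -> Sales

1 field(s) changed

1 change: department


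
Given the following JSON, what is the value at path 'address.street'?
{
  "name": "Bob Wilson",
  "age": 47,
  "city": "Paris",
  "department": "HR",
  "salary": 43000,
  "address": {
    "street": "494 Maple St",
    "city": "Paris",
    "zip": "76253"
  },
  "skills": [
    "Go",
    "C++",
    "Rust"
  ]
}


Query: address.street
Path: address -> street
Value: 494 Maple St

494 Maple St


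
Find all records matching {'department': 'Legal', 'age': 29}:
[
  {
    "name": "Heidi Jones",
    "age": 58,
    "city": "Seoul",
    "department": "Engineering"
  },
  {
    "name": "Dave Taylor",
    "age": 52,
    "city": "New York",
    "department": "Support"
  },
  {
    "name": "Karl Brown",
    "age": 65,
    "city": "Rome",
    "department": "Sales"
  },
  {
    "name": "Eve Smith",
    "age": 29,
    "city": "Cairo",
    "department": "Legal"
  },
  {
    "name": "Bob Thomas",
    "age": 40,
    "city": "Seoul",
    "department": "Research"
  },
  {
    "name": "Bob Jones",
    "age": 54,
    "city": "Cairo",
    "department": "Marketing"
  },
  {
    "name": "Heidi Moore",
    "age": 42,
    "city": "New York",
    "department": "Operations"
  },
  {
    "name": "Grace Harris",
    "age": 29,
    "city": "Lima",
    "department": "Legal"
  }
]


Search criteria: {'department': 'Legal', 'age': 29}

Checking 8 records:
  Heidi Jones: {department: Engineering, age: 58}
  Dave Taylor: {department: Support, age: 52}
  Karl Brown: {department: Sales, age: 65}
  Eve Smith: {department: Legal, age: 29} <-- MATCH
  Bob Thomas: {department: Research, age: 40}
  Bob Jones: {department: Marketing, age: 54}
  Heidi Moore: {department: Operations, age: 42}
  Grace Harris: {department: Legal, age: 29} <-- MATCH

Matches: ["Eve Smith", "Grace Harris"]

["Eve Smith", "Grace Harris"]


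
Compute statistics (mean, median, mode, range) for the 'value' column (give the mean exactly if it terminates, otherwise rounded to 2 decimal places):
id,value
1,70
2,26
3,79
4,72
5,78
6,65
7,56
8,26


Data: [70, 26, 79, 72, 78, 65, 56, 26]
Count: 8
Sum: 472
Mean: 472/8 = 59
Sorted: [26, 26, 56, 65, 70, 72, 78, 79]
Median: 67.5
Mode: 26 (2 times)
Range: 79 - 26 = 53
Min: 26, Max: 79

mean=59, median=67.5, mode=26, range=53


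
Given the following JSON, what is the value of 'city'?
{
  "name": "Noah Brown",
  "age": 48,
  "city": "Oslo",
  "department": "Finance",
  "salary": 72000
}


Looking up field 'city'
Value: Oslo

Oslo


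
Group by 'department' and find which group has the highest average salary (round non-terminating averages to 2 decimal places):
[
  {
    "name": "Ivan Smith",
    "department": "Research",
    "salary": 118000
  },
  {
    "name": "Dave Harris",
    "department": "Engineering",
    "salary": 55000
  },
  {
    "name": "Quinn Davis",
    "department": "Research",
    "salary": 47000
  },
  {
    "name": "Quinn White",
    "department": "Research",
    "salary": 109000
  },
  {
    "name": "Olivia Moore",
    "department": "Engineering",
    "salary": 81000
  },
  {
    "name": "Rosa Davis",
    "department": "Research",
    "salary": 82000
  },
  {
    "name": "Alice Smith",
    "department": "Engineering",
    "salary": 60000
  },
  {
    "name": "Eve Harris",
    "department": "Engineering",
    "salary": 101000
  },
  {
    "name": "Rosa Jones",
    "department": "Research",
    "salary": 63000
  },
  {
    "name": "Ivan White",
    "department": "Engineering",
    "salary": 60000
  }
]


Group by: department

Groups:
  Engineering: 5 people, avg salary = 357000/5 = $71400
  Research: 5 people, avg salary = 419000/5 = $83800

Highest average salary: Research ($83800)

Research ($83800)


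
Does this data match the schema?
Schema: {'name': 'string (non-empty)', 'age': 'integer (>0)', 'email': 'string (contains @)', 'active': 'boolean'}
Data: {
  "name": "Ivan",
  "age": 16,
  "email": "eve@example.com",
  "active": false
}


Validating each field against schema:
  name: OK (non-empty string)
  age: OK (positive integer)
  email: OK (string with @)
  active: OK (boolean)

Result: VALID

VALID


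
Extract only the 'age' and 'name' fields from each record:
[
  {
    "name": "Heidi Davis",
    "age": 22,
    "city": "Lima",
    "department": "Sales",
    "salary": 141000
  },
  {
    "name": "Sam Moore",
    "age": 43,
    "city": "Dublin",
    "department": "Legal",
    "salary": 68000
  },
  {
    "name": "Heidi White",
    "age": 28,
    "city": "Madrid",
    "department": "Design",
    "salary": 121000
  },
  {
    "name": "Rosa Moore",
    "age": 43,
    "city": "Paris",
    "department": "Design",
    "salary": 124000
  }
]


Original: 4 records with fields: name, age, city, department, salary
Keep: ['age', 'name']
Drop: ['city', 'department', 'salary']
Result: 4 records, 2 fields each

[
  {
    "age": 22,
    "name": "Heidi Davis"
  },
  {
    "age": 43,
    "name": "Sam Moore"
  },
  {
    "age": 28,
    "name": "Heidi White"
  },
  {
    "age": 43,
    "name": "Rosa Moore"
  }
]


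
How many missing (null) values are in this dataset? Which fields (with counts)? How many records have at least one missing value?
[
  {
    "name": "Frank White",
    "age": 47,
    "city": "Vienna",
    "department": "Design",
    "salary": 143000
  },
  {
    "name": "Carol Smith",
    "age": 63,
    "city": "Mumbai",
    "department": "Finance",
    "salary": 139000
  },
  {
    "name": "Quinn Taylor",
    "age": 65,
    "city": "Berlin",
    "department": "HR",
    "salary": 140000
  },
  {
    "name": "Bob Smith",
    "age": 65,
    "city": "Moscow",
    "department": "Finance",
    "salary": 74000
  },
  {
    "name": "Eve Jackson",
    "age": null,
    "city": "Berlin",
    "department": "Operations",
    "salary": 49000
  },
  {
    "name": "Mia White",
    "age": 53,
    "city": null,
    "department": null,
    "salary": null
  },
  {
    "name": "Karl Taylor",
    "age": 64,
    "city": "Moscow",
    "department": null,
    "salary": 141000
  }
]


Checking for missing (null) values in 7 records:

  Frank White: complete
  Carol Smith: complete
  Quinn Taylor: complete
  Bob Smith: complete
  Eve Jackson: age
  Mia White: city, department, salary
  Karl Taylor: department

Per field:
  name: 0 missing
  age: 1 missing
  city: 1 missing
  department: 2 missing
  salary: 1 missing

Total missing values: 5
Records with any missing: 3

5 missing values (age: 1, city: 1, department: 2, salary: 1); 3 incomplete records


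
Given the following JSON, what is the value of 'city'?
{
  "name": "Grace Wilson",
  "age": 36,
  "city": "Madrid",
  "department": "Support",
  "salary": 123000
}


Looking up field 'city'
Value: Madrid

Madrid


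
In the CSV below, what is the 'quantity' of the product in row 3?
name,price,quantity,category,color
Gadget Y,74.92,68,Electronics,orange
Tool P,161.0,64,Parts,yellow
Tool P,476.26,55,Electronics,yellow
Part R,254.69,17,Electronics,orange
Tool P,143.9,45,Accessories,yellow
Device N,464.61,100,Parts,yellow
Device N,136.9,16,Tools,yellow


Query: Row 3 ('Tool P'), column 'quantity'
Value: 55

55


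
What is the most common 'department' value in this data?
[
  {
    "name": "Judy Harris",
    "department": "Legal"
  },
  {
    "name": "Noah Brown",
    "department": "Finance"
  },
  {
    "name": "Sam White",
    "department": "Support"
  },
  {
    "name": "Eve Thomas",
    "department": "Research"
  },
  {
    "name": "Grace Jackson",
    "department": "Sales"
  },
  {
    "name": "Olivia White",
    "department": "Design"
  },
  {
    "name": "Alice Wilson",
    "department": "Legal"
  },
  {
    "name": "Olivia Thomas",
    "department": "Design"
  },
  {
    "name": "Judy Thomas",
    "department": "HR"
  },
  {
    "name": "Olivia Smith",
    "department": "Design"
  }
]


Counting 'department' values across 10 records:

  Design: 3 ###
  Legal: 2 ##
  Finance: 1 #
  Support: 1 #
  Research: 1 #
  Sales: 1 #
  HR: 1 #

Most common: Design (3 times)

Design (3 times)


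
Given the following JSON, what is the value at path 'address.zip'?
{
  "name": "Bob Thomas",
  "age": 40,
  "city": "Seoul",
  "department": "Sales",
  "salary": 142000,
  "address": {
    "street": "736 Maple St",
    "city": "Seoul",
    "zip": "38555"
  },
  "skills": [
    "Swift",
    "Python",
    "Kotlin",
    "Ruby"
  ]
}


Query: address.zip
Path: address -> zip
Value: 38555

38555


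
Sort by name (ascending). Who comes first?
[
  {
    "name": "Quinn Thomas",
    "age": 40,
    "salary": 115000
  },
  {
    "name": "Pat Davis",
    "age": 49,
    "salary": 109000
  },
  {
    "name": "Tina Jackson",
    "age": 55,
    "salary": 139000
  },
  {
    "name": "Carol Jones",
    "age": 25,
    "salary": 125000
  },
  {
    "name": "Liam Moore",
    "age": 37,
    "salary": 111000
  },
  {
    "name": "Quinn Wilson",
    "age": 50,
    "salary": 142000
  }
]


Sort by: name (ascending)

Sorted order:
  1. Carol Jones (name = Carol Jones)
  2. Liam Moore (name = Liam Moore)
  3. Pat Davis (name = Pat Davis)
  4. Quinn Thomas (name = Quinn Thomas)
  5. Quinn Wilson (name = Quinn Wilson)
  6. Tina Jackson (name = Tina Jackson)

First: Carol Jones

Carol Jones


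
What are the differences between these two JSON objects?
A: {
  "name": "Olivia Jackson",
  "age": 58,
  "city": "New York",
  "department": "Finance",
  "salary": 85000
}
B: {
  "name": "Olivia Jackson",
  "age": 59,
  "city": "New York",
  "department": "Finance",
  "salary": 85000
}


Comparing each field (in key order):
  name: same
  age: DIFFERENT
  city: same
  department: same
  salary: same
Differences:
  age: 58 -> 59

1 field(s) changed

1 change: age


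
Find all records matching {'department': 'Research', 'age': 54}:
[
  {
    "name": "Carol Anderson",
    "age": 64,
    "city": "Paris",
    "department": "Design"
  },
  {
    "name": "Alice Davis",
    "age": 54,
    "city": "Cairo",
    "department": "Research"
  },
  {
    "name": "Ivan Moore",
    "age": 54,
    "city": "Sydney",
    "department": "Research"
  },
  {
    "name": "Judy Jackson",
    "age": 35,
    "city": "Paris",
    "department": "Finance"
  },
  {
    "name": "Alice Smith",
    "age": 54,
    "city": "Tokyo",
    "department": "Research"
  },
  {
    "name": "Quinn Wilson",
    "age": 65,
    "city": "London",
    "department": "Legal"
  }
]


Search criteria: {'department': 'Research', 'age': 54}

Checking 6 records:
  Carol Anderson: {department: Design, age: 64}
  Alice Davis: {department: Research, age: 54} <-- MATCH
  Ivan Moore: {department: Research, age: 54} <-- MATCH
  Judy Jackson: {department: Finance, age: 35}
  Alice Smith: {department: Research, age: 54} <-- MATCH
  Quinn Wilson: {department: Legal, age: 65}

Matches: ["Alice Davis", "Ivan Moore", "Alice Smith"]

["Alice Davis", "Ivan Moore", "Alice Smith"]


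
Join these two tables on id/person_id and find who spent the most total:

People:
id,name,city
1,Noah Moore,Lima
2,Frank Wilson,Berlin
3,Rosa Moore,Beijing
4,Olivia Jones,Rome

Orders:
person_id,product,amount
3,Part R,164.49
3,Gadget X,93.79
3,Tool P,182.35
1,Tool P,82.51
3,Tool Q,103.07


Join on: people.id = orders.person_id

Joined rows:
  Rosa Moore (Beijing) bought Part R for $164.49
  Rosa Moore (Beijing) bought Gadget X for $93.79
  Rosa Moore (Beijing) bought Tool P for $182.35
  Noah Moore (Lima) bought Tool P for $82.51
  Rosa Moore (Beijing) bought Tool Q for $103.07

Total per person:
  Rosa Moore: $543.70
  Noah Moore: $82.51

Top spender: Rosa Moore ($543.70)

Rosa Moore ($543.70)


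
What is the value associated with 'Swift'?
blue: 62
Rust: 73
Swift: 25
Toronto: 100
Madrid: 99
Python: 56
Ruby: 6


Looking up key 'Swift'
Value: 25

25


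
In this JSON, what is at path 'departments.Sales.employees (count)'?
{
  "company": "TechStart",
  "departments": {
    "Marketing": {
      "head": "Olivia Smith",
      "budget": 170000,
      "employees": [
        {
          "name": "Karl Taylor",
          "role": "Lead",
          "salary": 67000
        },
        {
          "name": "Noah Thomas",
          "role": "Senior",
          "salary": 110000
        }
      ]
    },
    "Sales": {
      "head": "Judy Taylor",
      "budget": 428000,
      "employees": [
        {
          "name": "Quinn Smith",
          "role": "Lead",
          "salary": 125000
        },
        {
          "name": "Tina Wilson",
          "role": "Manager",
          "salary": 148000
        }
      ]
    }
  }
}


Path: departments.Sales.employees (count)

Navigate:
  -> departments
  -> Sales
  -> employees (array, length 2)

2


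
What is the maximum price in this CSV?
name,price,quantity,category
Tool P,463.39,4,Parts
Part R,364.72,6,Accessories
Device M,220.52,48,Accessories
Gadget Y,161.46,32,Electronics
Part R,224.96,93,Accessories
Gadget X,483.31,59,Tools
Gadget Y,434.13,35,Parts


Computing maximum price:
Values: [463.39, 364.72, 220.52, 161.46, 224.96, 483.31, 434.13]
Max = 483.31

483.31


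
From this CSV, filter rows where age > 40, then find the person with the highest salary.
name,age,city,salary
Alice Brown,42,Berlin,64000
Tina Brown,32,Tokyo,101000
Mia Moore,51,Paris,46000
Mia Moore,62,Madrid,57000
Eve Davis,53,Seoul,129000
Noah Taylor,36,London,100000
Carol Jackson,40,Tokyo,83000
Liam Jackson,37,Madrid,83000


Filter: age > 40
Sort by: salary (descending)

Filtered records (4):
  Eve Davis, age 53, salary $129000
  Alice Brown, age 42, salary $64000
  Mia Moore, age 62, salary $57000
  Mia Moore, age 51, salary $46000

Highest salary: Eve Davis ($129000)

Eve Davis


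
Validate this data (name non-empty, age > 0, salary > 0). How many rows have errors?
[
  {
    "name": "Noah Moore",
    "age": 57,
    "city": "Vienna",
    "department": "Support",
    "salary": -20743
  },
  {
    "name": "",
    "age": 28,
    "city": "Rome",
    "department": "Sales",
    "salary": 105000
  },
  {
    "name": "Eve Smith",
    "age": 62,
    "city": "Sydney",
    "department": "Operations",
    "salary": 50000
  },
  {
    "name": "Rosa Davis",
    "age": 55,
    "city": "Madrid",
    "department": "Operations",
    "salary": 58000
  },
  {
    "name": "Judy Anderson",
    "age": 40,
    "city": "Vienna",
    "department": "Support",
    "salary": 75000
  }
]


Validating 5 records:
Rules: name non-empty, age > 0, salary > 0

  Row 1 (Noah Moore): negative salary: -20743
  Row 2 (???): empty name
  Row 3 (Eve Smith): OK
  Row 4 (Rosa Davis): OK
  Row 5 (Judy Anderson): OK

Total errors: 2

2 errors


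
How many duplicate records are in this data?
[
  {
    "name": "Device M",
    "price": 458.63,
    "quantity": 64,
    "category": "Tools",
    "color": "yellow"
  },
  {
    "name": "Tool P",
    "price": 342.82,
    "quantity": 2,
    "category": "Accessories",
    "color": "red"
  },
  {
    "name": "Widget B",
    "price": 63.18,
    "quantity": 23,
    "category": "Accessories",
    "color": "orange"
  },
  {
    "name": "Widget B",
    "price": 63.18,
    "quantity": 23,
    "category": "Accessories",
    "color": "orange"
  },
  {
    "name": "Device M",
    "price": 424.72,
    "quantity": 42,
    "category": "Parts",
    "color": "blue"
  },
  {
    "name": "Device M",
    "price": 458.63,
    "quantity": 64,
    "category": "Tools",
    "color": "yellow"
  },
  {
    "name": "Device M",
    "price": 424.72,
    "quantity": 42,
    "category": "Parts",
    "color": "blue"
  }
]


Checking 7 records for duplicates:

  Row 1: Device M ($458.63, qty 64)
  Row 2: Tool P ($342.82, qty 2)
  Row 3: Widget B ($63.18, qty 23)
  Row 4: Widget B ($63.18, qty 23) <-- DUPLICATE
  Row 5: Device M ($424.72, qty 42)
  Row 6: Device M ($458.63, qty 64) <-- DUPLICATE
  Row 7: Device M ($424.72, qty 42) <-- DUPLICATE

Duplicates found: 3
Unique records: 4

3 duplicates, 4 unique


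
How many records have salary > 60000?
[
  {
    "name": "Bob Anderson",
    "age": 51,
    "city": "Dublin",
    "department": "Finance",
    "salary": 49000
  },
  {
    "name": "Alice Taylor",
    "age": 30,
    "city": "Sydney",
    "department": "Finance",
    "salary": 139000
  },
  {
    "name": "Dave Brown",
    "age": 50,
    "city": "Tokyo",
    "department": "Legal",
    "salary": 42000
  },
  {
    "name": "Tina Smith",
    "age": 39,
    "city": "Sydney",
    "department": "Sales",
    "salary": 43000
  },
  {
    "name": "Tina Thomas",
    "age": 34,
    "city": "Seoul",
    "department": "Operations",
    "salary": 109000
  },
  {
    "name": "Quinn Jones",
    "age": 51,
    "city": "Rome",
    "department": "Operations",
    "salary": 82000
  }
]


Data: 6 records
Condition: salary > 60000

Checking each record:
  Bob Anderson: 49000
  Alice Taylor: 139000 MATCH
  Dave Brown: 42000
  Tina Smith: 43000
  Tina Thomas: 109000 MATCH
  Quinn Jones: 82000 MATCH

Count: 3

3


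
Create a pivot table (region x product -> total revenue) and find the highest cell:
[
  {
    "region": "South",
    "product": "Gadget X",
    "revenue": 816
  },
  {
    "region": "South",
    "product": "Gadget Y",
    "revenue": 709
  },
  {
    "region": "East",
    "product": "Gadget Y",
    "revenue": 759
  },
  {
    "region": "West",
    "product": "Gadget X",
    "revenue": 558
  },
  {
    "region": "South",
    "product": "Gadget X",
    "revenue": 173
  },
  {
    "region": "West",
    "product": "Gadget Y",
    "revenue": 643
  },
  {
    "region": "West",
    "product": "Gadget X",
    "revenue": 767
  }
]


Pivot: region (rows) x product (columns) -> total revenue

     Gadget X      Gadget Y    
East             0           759  
South          989           709  
West          1325           643  

Highest: West / Gadget X = $1325

West / Gadget X = $1325


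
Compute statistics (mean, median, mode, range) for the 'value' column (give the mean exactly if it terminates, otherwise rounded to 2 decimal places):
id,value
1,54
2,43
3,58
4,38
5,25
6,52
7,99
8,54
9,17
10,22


Data: [54, 43, 58, 38, 25, 52, 99, 54, 17, 22]
Count: 10
Sum: 462
Mean: 462/10 = 46.2
Sorted: [17, 22, 25, 38, 43, 52, 54, 54, 58, 99]
Median: 47.5
Mode: 54 (2 times)
Range: 99 - 17 = 82
Min: 17, Max: 99

mean=46.2, median=47.5, mode=54, range=82


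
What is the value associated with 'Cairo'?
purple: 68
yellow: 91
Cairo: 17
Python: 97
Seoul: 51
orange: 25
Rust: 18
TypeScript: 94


Looking up key 'Cairo'
Value: 17

17


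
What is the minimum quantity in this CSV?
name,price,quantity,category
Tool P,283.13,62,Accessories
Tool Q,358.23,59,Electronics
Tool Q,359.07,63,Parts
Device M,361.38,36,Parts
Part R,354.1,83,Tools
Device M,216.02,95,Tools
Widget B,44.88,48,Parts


Computing minimum quantity:
Values: [62, 59, 63, 36, 83, 95, 48]
Min = 36

36


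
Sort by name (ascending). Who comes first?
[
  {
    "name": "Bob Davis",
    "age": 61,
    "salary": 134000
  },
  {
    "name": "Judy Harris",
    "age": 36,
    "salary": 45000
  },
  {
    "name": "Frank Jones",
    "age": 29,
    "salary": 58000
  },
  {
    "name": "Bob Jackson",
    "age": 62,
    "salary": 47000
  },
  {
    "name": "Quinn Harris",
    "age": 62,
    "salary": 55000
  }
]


Sort by: name (ascending)

Sorted order:
  1. Bob Davis (name = Bob Davis)
  2. Bob Jackson (name = Bob Jackson)
  3. Frank Jones (name = Frank Jones)
  4. Judy Harris (name = Judy Harris)
  5. Quinn Harris (name = Quinn Harris)

First: Bob Davis

Bob Davis


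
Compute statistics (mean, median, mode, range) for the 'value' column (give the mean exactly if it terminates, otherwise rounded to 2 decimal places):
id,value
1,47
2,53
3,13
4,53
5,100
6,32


Data: [47, 53, 13, 53, 100, 32]
Count: 6
Sum: 298
Mean: 298/6 ≈ 49.67 (rounded to 2 decimal places)
Sorted: [13, 32, 47, 53, 53, 100]
Median: 50.0
Mode: 53 (2 times)
Range: 100 - 13 = 87
Min: 13, Max: 100

mean≈49.67, median=50.0, mode=53, range=87


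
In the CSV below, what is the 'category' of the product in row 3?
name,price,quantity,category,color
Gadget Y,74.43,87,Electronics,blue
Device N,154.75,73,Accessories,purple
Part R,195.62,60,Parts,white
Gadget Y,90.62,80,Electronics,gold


Query: Row 3 ('Part R'), column 'category'
Value: Parts

Parts


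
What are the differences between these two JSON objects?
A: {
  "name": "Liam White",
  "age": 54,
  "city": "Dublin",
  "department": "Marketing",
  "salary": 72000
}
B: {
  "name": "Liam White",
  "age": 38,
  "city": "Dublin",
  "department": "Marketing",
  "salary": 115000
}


Comparing each field (in key order):
  name: same
  age: DIFFERENT
  city: same
  department: same
  salary: DIFFERENT
Differences:
  age: 54 -> 38
  salary: 72000 -> 115000

2 field(s) changed

2 changes: age, salary


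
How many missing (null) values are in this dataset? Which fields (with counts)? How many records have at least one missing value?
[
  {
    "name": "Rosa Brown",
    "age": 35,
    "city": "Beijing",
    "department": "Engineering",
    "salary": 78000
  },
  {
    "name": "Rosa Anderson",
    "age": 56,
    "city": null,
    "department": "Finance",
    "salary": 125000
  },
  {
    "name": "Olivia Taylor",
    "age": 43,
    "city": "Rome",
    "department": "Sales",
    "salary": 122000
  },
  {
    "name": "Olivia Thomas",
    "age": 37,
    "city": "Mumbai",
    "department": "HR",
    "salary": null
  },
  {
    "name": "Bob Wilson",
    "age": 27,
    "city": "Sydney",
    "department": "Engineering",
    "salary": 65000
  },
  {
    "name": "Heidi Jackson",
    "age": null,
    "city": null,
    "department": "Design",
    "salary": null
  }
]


Checking for missing (null) values in 6 records:

  Rosa Brown: complete
  Rosa Anderson: city
  Olivia Taylor: complete
  Olivia Thomas: salary
  Bob Wilson: complete
  Heidi Jackson: age, city, salary

Per field:
  name: 0 missing
  age: 1 missing
  city: 2 missing
  department: 0 missing
  salary: 2 missing

Total missing values: 5
Records with any missing: 3

5 missing values (age: 1, city: 2, salary: 2); 3 incomplete records


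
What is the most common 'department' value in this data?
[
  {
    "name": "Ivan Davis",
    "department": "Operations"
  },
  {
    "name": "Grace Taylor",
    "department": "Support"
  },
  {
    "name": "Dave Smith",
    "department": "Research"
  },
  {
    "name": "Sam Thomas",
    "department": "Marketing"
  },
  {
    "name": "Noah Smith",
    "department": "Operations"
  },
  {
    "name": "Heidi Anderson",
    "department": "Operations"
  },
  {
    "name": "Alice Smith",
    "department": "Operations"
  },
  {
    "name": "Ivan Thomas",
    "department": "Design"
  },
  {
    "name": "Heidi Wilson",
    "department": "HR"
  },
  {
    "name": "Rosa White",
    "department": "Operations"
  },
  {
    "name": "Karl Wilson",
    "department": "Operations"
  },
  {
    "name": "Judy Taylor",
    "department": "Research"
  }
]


Counting 'department' values across 12 records:

  Operations: 6 ######
  Research: 2 ##
  Support: 1 #
  Marketing: 1 #
  Design: 1 #
  HR: 1 #

Most common: Operations (6 times)

Operations (6 times)


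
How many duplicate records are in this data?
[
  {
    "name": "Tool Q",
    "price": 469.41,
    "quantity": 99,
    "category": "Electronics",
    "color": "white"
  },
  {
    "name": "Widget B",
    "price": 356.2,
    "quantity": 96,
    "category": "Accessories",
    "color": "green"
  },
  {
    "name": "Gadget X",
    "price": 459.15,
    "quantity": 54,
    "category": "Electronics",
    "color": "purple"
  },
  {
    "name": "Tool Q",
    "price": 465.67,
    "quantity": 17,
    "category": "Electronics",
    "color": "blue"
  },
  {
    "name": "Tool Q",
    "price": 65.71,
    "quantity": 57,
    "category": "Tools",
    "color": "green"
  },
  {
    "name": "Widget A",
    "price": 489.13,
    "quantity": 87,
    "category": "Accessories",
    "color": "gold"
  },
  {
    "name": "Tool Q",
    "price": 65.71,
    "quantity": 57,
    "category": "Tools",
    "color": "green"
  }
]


Checking 7 records for duplicates:

  Row 1: Tool Q ($469.41, qty 99)
  Row 2: Widget B ($356.2, qty 96)
  Row 3: Gadget X ($459.15, qty 54)
  Row 4: Tool Q ($465.67, qty 17)
  Row 5: Tool Q ($65.71, qty 57)
  Row 6: Widget A ($489.13, qty 87)
  Row 7: Tool Q ($65.71, qty 57) <-- DUPLICATE

Duplicates found: 1
Unique records: 6

1 duplicates, 6 unique
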